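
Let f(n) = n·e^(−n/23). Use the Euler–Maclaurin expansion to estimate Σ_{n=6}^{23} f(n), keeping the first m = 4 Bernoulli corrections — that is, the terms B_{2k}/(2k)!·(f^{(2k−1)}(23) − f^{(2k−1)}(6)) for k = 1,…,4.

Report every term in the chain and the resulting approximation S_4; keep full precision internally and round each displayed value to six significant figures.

S_4 ≈ 131.122

Integral: ∫_6^23 x·e^(−x/23) dx = 124.628.
Endpoint term: (f(6) + f(23))/2 = (4.62229 + 8.46123)/2 = 6.54176.
Running total after boundary: 131.170.
Correction k=1: B_{2}/2! · (f^{(1)}(23) − f^{(1)}(6)) = 1/12 · (0.00000 − 0.569412) = -0.0474510.
After k=1: 131.122.
Correction k=2: B_{4}/4! · (f^{(3)}(23) − f^{(3)}(6)) = −1/720 · (0.00139085 − 0.00398899) = 3.60853e-06.
After k=2: 131.122.
Correction k=3: B_{6}/6! · (f^{(5)}(23) − f^{(5)}(6)) = 1/30240 · (5.25841e-06 − 1.30465e-05) = -2.57542e-10.
After k=3: 131.122.
Correction k=4: B_{8}/8! · (f^{(7)}(23) − f^{(7)}(6)) = −1/1209600 · (1.49104e-08 − 3.50706e-08) = 1.66668e-14.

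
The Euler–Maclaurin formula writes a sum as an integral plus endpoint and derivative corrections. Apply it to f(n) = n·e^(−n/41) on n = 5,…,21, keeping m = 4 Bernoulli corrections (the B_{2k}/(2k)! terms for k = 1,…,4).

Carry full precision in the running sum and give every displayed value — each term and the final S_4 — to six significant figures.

S_4 ≈ 154.823

The integral term ∫_5^21 x·e^(−x/41) dx = 146.359.
Boundary: ½(f(5) + f(21)) = ½(4.42596 + 12.5828) = 8.50436.
So far: 154.863.
Order-1 term: 1/12 · (0.292282 − 0.777241) = -0.0404132.
Running total after k=1: 154.823.
Order-2 term: −1/720 · (0.000886758 − 0.00151554) = 8.73310e-07.
Running total after k=2: 154.823.
Order-3 term: 1/30240 · (9.51601e-07 − 1.52809e-06) = -1.90637e-11.
Running total after k=3: 154.823.
Order-4 term: −1/1209600 · (8.18373e-10 − 1.28174e-09) = 3.83073e-16.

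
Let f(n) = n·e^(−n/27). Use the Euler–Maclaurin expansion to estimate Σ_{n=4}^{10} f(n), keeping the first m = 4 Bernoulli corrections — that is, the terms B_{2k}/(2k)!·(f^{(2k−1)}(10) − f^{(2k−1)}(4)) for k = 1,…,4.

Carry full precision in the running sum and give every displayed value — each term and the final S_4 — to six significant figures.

∫_4^10 x·e^(−x/27) dx evaluates to 31.9598.
Boundary: ½(f(4) + f(10)) = ½(3.44921 + 6.90479) = 5.17700.
So far: 37.1368.
k=1: B_{2}/(2)! × [f^{(1)}(10) − f^{(1)}(4)] = 1/12 × (0.434746 − 0.734555) = -0.0249841.
After k=1: 37.1119.
k=2: B_{4}/(4)! × [f^{(3)}(10) − f^{(3)}(4)] = −1/720 × (0.00249068 − 0.00337334) = 1.22592e-06.
After k=2: 37.1119.
k=3: B_{6}/(6)! × [f^{(5)}(10) − f^{(5)}(4)] = 1/30240 × (6.01508e-06 − 7.87250e-06) = -6.14226e-11.
After k=3: 37.1119.
k=4: B_{8}/(8)! × [f^{(7)}(10) − f^{(7)}(4)] = −1/1209600 × (1.18156e-08 − 1.52505e-08) = 2.83971e-15.

S_4 ≈ 37.1119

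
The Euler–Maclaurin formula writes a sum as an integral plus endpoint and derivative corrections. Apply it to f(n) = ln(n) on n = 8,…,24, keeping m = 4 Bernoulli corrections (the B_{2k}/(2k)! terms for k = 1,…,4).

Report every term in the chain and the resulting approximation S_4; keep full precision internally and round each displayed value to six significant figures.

Integral: ∫_8^24 ln(x) dx = 43.6378.
Endpoint term: (f(8) + f(24))/2 = (2.07944 + 3.17805)/2 = 2.62875.
Running total after boundary: 46.2665.
Order-1 term: 1/12 · (0.0416667 − 0.125000) = -0.00694444.
After k=1: 46.2596.
Order-2 term: −1/720 · (0.000144676 − 0.00390625) = 5.22441e-06.
After k=2: 46.2596.
Order-3 term: 1/30240 · (3.01408e-06 − 0.000732422) = -2.41206e-08.
After k=3: 46.2596.
Order-4 term: −1/1209600 · (1.56983e-07 − 0.000343323) = 2.83702e-10.

S_4 ≈ 46.2596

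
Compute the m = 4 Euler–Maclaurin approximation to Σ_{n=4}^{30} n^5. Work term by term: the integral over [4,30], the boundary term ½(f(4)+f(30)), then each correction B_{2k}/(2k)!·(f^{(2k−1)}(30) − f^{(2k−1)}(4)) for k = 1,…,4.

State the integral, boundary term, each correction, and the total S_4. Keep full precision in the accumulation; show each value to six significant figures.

S_4 ≈ 1.33987e+08

Integral: ∫_4^30 x^5 dx = 1.21499e+08.
Boundary: ½(f(4) + f(30)) = ½(1024.00 + 2.43000e+07) = 1.21505e+07.
Running total after boundary: 1.33650e+08.
k=1: B_{2}/(2)! × [f^{(1)}(30) − f^{(1)}(4)] = 1/12 × (4.05000e+06 − 1280.00) = 337393.
Running total after k=1: 1.33987e+08.
k=2: B_{4}/(4)! × [f^{(3)}(30) − f^{(3)}(4)] = −1/720 × (54000.0 − 960.000) = -73.6667.
Running total after k=2: 1.33987e+08.
k=3: B_{6}/(6)! × [f^{(5)}(30) − f^{(5)}(4)] = 1/30240 × (120.000 − 120.000) = 0.00000.
Running total after k=3: 1.33987e+08.
k=4: B_{8}/(8)! × [f^{(7)}(30) − f^{(7)}(4)] = −1/1209600 × (0.00000 − 0.00000) = 0.00000.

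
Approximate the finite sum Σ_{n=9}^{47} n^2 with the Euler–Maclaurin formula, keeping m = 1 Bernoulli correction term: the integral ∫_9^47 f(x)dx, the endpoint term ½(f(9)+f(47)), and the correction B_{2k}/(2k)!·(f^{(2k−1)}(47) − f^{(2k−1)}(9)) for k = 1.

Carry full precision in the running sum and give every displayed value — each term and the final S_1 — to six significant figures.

S_1 ≈ 35516.0

Integral: ∫_9^47 x^2 dx = 34364.7.
Boundary: ½(f(9) + f(47)) = ½(81.0000 + 2209.00) = 1145.00.
So far: 35509.7.
Order-1 term: 1/12 · (94.0000 − 18.0000) = 6.33333.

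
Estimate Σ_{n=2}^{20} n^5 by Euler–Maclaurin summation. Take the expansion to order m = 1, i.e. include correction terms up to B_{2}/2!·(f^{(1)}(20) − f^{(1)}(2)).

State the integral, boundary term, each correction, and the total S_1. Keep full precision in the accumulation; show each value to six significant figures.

S_1 ≈ 1.23333e+07

∫_2^20 x^5 dx evaluates to 1.06667e+07.
Boundary: ½(f(2) + f(20)) = ½(32.0000 + 3.20000e+06) = 1.60002e+06.
Integral + boundary = 1.22667e+07.
k=1: B_{2}/(2)! × [f^{(1)}(20) − f^{(1)}(2)] = 1/12 × (800000 − 80.0000) = 66660.0.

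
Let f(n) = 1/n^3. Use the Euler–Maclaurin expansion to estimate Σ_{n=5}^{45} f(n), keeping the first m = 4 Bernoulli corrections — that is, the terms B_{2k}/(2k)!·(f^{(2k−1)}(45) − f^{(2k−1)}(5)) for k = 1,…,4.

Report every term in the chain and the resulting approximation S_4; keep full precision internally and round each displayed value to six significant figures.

The integral term ∫_5^45 1/x^3 dx = 0.0197531.
Endpoint term: (f(5) + f(45))/2 = (0.00800000 + 1.09739e-05)/2 = 0.00400549.
So far: 0.0237586.
k=1: B_{2}/(2)! × [f^{(1)}(45) − f^{(1)}(5)] = 1/12 × (-7.31596e-07 − (-0.00480000)) = 0.000399939.
Running total after k=1: 0.0241585.
k=2: B_{4}/(4)! × [f^{(3)}(45) − f^{(3)}(5)] = −1/720 × (-7.22564e-09 − (-0.00384000)) = -5.33332e-06.
Running total after k=2: 0.0241532.
k=3: B_{6}/(6)! × [f^{(5)}(45) − f^{(5)}(5)] = 1/30240 × (-1.49865e-10 − (-0.00645120)) = 2.13333e-07.
Running total after k=3: 0.0241534.
k=4: B_{8}/(8)! × [f^{(7)}(45) − f^{(7)}(5)] = −1/1209600 × (-5.32854e-12 − (-0.0185795)) = -1.53600e-08.

S_4 ≈ 0.0241534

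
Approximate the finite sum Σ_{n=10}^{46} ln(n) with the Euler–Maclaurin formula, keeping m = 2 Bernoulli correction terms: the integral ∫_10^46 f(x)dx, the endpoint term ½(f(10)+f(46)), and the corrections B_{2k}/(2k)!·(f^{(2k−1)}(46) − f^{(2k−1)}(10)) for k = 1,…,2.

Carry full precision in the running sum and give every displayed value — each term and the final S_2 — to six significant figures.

S_2 ≈ 120.151

∫_10^46 ln(x) dx evaluates to 117.092.
Boundary: ½(f(10) + f(46)) = ½(2.30259 + 3.82864) = 3.06561.
So far: 120.157.
k=1: B_{2}/(2)! × [f^{(1)}(46) − f^{(1)}(10)] = 1/12 × (0.0217391 − 0.100000) = -0.00652174.
Partial sum through k=1: 120.151.
k=2: B_{4}/(4)! × [f^{(3)}(46) − f^{(3)}(10)] = −1/720 × (2.05474e-05 − 0.00200000) = 2.74924e-06.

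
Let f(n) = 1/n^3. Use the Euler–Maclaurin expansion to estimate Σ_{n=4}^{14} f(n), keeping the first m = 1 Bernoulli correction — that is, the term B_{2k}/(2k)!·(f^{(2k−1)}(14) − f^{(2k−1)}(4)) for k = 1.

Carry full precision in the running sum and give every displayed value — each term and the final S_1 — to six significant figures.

S_1 ≈ 0.0376638

Integral: ∫_4^14 1/x^3 dx = 0.0286990.
Endpoint term: (f(4) + f(14))/2 = (0.0156250 + 0.000364431)/2 = 0.00799472.
Integral + boundary = 0.0366937.
Order-1 term: 1/12 · (-7.80925e-05 − (-0.0117188)) = 0.000970055.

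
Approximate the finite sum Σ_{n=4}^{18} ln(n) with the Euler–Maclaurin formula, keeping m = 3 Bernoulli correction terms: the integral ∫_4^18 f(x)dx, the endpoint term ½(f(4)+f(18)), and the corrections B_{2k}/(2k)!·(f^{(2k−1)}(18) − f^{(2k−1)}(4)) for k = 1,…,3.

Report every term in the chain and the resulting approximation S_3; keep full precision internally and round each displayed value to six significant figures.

S_3 ≈ 34.6037

The integral term ∫_4^18 ln(x) dx = 32.4815.
Endpoint term: (f(4) + f(18))/2 = (1.38629 + 2.89037)/2 = 2.13833.
So far: 34.6198.
k=1: B_{2}/(2)! × [f^{(1)}(18) − f^{(1)}(4)] = 1/12 × (0.0555556 − 0.250000) = -0.0162037.
Running total after k=1: 34.6036.
k=2: B_{4}/(4)! × [f^{(3)}(18) − f^{(3)}(4)] = −1/720 × (0.000342936 − 0.0312500) = 4.29265e-05.
Running total after k=2: 34.6037.
k=3: B_{6}/(6)! × [f^{(5)}(18) − f^{(5)}(4)] = 1/30240 × (1.27013e-05 − 0.0234375) = -7.74630e-07.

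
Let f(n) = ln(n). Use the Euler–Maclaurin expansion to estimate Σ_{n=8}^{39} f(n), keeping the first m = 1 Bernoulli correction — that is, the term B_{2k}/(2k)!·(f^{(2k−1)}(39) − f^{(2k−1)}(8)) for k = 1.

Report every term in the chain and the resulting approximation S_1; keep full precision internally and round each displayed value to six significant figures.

∫_8^39 ln(x) dx evaluates to 95.2434.
Boundary: ½(f(8) + f(39)) = ½(2.07944 + 3.66356) = 2.87150.
Integral + boundary = 98.1149.
k=1: B_{2}/(2)! × [f^{(1)}(39) − f^{(1)}(8)] = 1/12 × (0.0256410 − 0.125000) = -0.00827991.

S_1 ≈ 98.1066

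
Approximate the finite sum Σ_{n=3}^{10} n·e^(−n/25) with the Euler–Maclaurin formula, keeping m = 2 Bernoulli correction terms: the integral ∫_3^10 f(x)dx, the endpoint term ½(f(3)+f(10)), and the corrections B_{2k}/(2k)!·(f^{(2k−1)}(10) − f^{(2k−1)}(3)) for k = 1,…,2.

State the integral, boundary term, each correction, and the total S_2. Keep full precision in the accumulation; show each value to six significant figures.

S_2 ≈ 38.9647

Integral: ∫_3^10 x·e^(−x/25) dx = 34.3143.
Boundary: ½(f(3) + f(10)) = ½(2.66076 + 6.70320) = 4.68198.
So far: 38.9962.
Correction k=1: B_{2}/2! · (f^{(1)}(10) − f^{(1)}(3)) = 1/12 · (0.402192 − 0.780490) = -0.0315248.
After k=1: 38.9647.
Correction k=2: B_{4}/4! · (f^{(3)}(10) − f^{(3)}(3)) = −1/720 · (0.00278853 − 0.00408693) = 1.80333e-06.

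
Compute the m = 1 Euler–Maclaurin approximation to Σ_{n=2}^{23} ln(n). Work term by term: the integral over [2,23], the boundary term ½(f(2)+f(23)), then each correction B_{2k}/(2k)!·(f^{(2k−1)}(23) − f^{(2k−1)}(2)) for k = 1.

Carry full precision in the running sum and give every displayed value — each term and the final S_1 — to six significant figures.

Integral: ∫_2^23 ln(x) dx = 49.7301.
½[f(2) + f(23)] = ½[0.693147 + 3.13549] = 1.91432.
Integral + boundary = 51.6444.
Correction k=1: B_{2}/2! · (f^{(1)}(23) − f^{(1)}(2)) = 1/12 · (0.0434783 − 0.500000) = -0.0380435.

S_1 ≈ 51.6063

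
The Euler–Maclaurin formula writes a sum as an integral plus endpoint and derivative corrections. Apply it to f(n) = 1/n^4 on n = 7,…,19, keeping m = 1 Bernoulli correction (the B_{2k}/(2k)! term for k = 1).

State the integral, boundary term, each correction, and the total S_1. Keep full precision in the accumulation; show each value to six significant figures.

S_1 ≈ 0.00115500

The integral term ∫_7^19 1/x^4 dx = 0.000923219.
½[f(7) + f(19)] = ½[0.000416493 + 7.67336e-06] = 0.000212083.
So far: 0.00113530.
Correction k=1: B_{2}/2! · (f^{(1)}(19) − f^{(1)}(7)) = 1/12 · (-1.61544e-06 − (-0.000237996)) = 1.96984e-05.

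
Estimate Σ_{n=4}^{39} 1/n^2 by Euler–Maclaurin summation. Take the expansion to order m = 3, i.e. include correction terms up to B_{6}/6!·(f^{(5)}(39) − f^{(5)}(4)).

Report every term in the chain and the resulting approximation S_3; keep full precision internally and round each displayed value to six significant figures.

S_3 ≈ 0.258508

∫_4^39 1/x^2 dx evaluates to 0.224359.
½[f(4) + f(39)] = ½[0.0625000 + 0.000657462] = 0.0315787.
Integral + boundary = 0.255938.
Correction k=1: B_{2}/2! · (f^{(1)}(39) − f^{(1)}(4)) = 1/12 · (-3.37160e-05 − (-0.0312500)) = 0.00260136.
Running total after k=1: 0.258539.
Correction k=2: B_{4}/4! · (f^{(3)}(39) − f^{(3)}(4)) = −1/720 · (-2.66004e-07 − (-0.0234375)) = -3.25517e-05.
Running total after k=2: 0.258507.
Correction k=3: B_{6}/6! · (f^{(5)}(39) − f^{(5)}(4)) = 1/30240 · (-5.24663e-09 − (-0.0439453)) = 1.45322e-06.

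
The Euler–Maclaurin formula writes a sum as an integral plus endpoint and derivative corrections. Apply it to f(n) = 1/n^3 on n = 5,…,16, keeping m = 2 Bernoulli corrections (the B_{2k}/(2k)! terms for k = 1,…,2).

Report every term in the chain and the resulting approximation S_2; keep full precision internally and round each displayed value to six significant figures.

∫_5^16 1/x^3 dx evaluates to 0.0180469.
½[f(5) + f(16)] = ½[0.00800000 + 0.000244141] = 0.00412207.
Integral + boundary = 0.0221689.
Correction k=1: B_{2}/2! · (f^{(1)}(16) − f^{(1)}(5)) = 1/12 · (-4.57764e-05 − (-0.00480000)) = 0.000396185.
Running total after k=1: 0.0225651.
Correction k=2: B_{4}/4! · (f^{(3)}(16) − f^{(3)}(5)) = −1/720 · (-3.57628e-06 − (-0.00384000)) = -5.32837e-06.

S_2 ≈ 0.0225598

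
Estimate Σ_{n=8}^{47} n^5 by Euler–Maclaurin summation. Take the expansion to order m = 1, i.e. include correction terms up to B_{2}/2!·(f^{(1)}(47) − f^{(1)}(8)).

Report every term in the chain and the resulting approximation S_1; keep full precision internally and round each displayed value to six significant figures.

Integral: ∫_8^47 x^5 dx = 1.79649e+09.
Boundary: ½(f(8) + f(47)) = ½(32768.0 + 2.29345e+08) = 1.14689e+08.
Running total after boundary: 1.91118e+09.
Order-1 term: 1/12 · (2.43984e+07 − 20480.0) = 2.03149e+06.

S_1 ≈ 1.91321e+09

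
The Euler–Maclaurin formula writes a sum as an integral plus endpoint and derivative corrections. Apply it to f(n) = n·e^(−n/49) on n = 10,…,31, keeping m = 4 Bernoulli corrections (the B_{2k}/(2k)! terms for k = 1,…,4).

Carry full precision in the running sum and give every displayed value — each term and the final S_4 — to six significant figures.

S_4 ≈ 287.353

The integral term ∫_10^31 x·e^(−x/49) dx = 275.081.
Boundary: ½(f(10) + f(31)) = ½(8.15396 + 16.4666) = 12.3103.
Integral + boundary = 287.391.
Correction k=1: B_{2}/2! · (f^{(1)}(31) − f^{(1)}(10)) = 1/12 · (0.195128 − 0.648988) = -0.0378217.
Partial sum through k=1: 287.353.
Correction k=2: B_{4}/4! · (f^{(3)}(31) − f^{(3)}(10)) = −1/720 · (0.000523736 − 0.000949513) = 5.91357e-07.
Partial sum through k=2: 287.353.
Correction k=3: B_{6}/6! · (f^{(5)}(31) − f^{(5)}(10)) = 1/30240 · (4.02416e-07 − 6.78353e-07) = -9.12490e-12.
Partial sum through k=3: 287.353.
Correction k=4: B_{8}/8! · (f^{(7)}(31) − f^{(7)}(10)) = −1/1209600 · (2.44357e-10 − 4.00350e-10) = 1.28963e-16.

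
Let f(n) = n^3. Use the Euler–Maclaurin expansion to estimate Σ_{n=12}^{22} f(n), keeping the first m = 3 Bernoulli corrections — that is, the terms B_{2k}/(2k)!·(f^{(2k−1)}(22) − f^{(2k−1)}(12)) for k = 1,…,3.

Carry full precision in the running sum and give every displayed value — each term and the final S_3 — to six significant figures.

S_3 ≈ 59653.0

The integral term ∫_12^22 x^3 dx = 53380.0.
Boundary: ½(f(12) + f(22)) = ½(1728.00 + 10648.0) = 6188.00.
Running total after boundary: 59568.0.
Correction k=1: B_{2}/2! · (f^{(1)}(22) − f^{(1)}(12)) = 1/12 · (1452.00 − 432.000) = 85.0000.
Partial sum through k=1: 59653.0.
Correction k=2: B_{4}/4! · (f^{(3)}(22) − f^{(3)}(12)) = −1/720 · (6.00000 − 6.00000) = 0.00000.
Partial sum through k=2: 59653.0.
Correction k=3: B_{6}/6! · (f^{(5)}(22) − f^{(5)}(12)) = 1/30240 · (0.00000 − 0.00000) = 0.00000.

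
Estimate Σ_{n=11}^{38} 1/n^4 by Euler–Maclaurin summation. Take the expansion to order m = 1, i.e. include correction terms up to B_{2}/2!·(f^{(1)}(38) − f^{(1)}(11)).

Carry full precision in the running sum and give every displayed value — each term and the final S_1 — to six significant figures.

Integral: ∫_11^38 1/x^4 dx = 0.000244364.
½[f(11) + f(38)] = ½[6.83013e-05 + 4.79585e-07] = 3.43905e-05.
So far: 0.000278754.
Correction k=1: B_{2}/2! · (f^{(1)}(38) − f^{(1)}(11)) = 1/12 · (-5.04826e-08 − (-2.48369e-05)) = 2.06553e-06.

S_1 ≈ 0.000280820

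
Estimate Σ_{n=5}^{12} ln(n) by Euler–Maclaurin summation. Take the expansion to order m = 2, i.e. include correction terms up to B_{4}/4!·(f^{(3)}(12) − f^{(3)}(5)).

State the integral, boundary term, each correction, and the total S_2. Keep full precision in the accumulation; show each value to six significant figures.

S_2 ≈ 16.8092

∫_5^12 ln(x) dx evaluates to 14.7717.
Endpoint term: (f(5) + f(12))/2 = (1.60944 + 2.48491)/2 = 2.04717.
Integral + boundary = 16.8189.
k=1: B_{2}/(2)! × [f^{(1)}(12) − f^{(1)}(5)] = 1/12 × (0.0833333 − 0.200000) = -0.00972222.
Partial sum through k=1: 16.8091.
k=2: B_{4}/(4)! × [f^{(3)}(12) − f^{(3)}(5)] = −1/720 × (0.00115741 − 0.0160000) = 2.06147e-05.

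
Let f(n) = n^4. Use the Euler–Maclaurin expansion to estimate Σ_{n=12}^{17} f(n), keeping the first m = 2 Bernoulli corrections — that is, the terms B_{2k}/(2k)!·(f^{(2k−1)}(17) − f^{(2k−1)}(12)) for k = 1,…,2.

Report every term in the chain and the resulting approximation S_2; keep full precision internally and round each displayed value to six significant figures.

The integral term ∫_12^17 x^4 dx = 234205.
½[f(12) + f(17)] = ½[20736.0 + 83521.0] = 52128.5.
Running total after boundary: 286334.
k=1: B_{2}/(2)! × [f^{(1)}(17) − f^{(1)}(12)] = 1/12 × (19652.0 − 6912.00) = 1061.67.
After k=1: 287395.
k=2: B_{4}/(4)! × [f^{(3)}(17) − f^{(3)}(12)] = −1/720 × (408.000 − 288.000) = -0.166667.

S_2 ≈ 287395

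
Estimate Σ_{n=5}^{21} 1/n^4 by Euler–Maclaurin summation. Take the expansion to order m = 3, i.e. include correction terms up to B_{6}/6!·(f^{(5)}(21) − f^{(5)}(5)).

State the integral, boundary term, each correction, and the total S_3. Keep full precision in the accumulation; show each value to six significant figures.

∫_5^21 1/x^4 dx evaluates to 0.00263067.
Boundary: ½(f(5) + f(21)) = ½(0.00160000 + 5.14189e-06) = 0.000802571.
Integral + boundary = 0.00343324.
Order-1 term: 1/12 · (-9.79408e-07 − (-0.00128000)) = 0.000106585.
After k=1: 0.00353983.
Order-2 term: −1/720 · (-6.66264e-08 − (-0.00153600)) = -2.13324e-06.
After k=2: 0.00353770.
Order-3 term: 1/30240 · (-8.46049e-09 − (-0.00344064)) = 1.13777e-07.

S_3 ≈ 0.00353781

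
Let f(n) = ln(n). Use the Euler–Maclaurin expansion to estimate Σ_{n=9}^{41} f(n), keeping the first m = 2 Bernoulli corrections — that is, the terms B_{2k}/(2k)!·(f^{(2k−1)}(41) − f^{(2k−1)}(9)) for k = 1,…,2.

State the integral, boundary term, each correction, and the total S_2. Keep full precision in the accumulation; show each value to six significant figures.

S_2 ≈ 103.430

Integral: ∫_9^41 ln(x) dx = 100.481.
½[f(9) + f(41)] = ½[2.19722 + 3.71357] = 2.95540.
Integral + boundary = 103.437.
Correction k=1: B_{2}/2! · (f^{(1)}(41) − f^{(1)}(9)) = 1/12 · (0.0243902 − 0.111111) = -0.00722674.
Partial sum through k=1: 103.430.
Correction k=2: B_{4}/4! · (f^{(3)}(41) − f^{(3)}(9)) = −1/720 · (2.90187e-05 − 0.00274348) = 3.77009e-06.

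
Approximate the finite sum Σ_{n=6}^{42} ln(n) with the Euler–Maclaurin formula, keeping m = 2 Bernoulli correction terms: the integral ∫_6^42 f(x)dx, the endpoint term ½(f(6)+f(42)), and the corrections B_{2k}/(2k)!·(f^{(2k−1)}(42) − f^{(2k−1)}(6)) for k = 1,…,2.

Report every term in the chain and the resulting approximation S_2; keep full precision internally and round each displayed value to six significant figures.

∫_6^42 ln(x) dx evaluates to 110.232.
Endpoint term: (f(6) + f(42))/2 = (1.79176 + 3.73767)/2 = 2.76471.
Running total after boundary: 112.996.
Order-1 term: 1/12 · (0.0238095 − 0.166667) = -0.0119048.
Partial sum through k=1: 112.984.
Order-2 term: −1/720 · (2.69949e-05 − 0.00925926) = 1.28226e-05.

S_2 ≈ 112.984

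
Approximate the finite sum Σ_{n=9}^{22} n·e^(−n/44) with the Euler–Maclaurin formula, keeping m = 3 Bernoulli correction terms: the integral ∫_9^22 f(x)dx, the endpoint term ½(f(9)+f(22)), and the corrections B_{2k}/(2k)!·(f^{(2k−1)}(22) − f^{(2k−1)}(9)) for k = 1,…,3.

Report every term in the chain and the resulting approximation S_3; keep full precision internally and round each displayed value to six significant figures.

The integral term ∫_9^22 x·e^(−x/44) dx = 139.256.
Endpoint term: (f(9) + f(22))/2 = (7.33516 + 13.3437)/2 = 10.3394.
Running total after boundary: 149.596.
Order-1 term: 1/12 · (0.303265 − 0.648310) = -0.0287537.
Running total after k=1: 149.567.
Order-2 term: −1/720 · (0.000783227 − 0.00117683) = 5.46673e-07.
Running total after k=2: 149.567.
Order-3 term: 1/30240 · (7.28207e-07 − 1.04276e-06) = -1.04020e-11.

S_3 ≈ 149.567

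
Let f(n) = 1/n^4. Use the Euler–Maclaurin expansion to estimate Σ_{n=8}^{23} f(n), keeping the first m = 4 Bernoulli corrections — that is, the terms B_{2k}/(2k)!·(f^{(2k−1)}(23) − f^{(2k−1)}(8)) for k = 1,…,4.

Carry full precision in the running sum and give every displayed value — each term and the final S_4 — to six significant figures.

The integral term ∫_8^23 1/x^4 dx = 0.000623645.
Boundary: ½(f(8) + f(23)) = ½(0.000244141 + 3.57346e-06) = 0.000123857.
Integral + boundary = 0.000747502.
Order-1 term: 1/12 · (-6.21471e-07 − (-0.000122070)) = 1.01207e-05.
Running total after k=1: 0.000757623.
Order-2 term: −1/720 · (-3.52441e-08 − (-5.72205e-05)) = -7.94239e-08.
Running total after k=2: 0.000757544.
Order-3 term: 1/30240 · (-3.73094e-09 − (-5.00679e-05)) = 1.65556e-09.
Running total after k=3: 0.000757545.
Order-4 term: −1/1209600 · (-6.34754e-10 − (-7.04080e-05)) = -5.82071e-11.

S_4 ≈ 0.000757545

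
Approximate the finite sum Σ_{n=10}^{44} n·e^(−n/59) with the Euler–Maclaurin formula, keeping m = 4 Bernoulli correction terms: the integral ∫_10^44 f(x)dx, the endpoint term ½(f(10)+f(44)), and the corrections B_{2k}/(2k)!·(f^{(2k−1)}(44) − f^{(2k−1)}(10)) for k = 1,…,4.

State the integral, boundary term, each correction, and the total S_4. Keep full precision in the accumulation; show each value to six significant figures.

S_4 ≈ 568.154

Integral: ∫_10^44 x·e^(−x/59) dx = 553.546.
½[f(10) + f(44)] = ½[8.44094 + 20.8724] = 14.6567.
Running total after boundary: 568.202.
Order-1 term: 1/12 · (0.120603 − 0.701027) = -0.0483687.
After k=1: 568.154.
Order-2 term: −1/720 · (0.000307196 − 0.000686359) = 5.26616e-07.
After k=2: 568.154.
Order-3 term: 1/30240 · (1.66546e-07 − 3.36493e-07) = -5.61994e-12.
After k=3: 568.154.
Order-4 term: −1/1209600 · (7.03366e-11 − 1.36688e-10) = 5.48543e-17.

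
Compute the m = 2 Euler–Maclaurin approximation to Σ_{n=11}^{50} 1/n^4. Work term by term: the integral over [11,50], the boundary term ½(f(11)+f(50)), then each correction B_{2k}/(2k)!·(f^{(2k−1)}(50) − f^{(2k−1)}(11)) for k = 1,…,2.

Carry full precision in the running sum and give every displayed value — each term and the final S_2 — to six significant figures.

The integral term ∫_11^50 1/x^4 dx = 0.000247772.
½[f(11) + f(50)] = ½[6.83013e-05 + 1.60000e-07] = 3.42307e-05.
Integral + boundary = 0.000282002.
Order-1 term: 1/12 · (-1.28000e-08 − (-2.48369e-05)) = 2.06867e-06.
After k=1: 0.000284071.
Order-2 term: −1/720 · (-1.53600e-10 − (-6.15790e-06)) = -8.55242e-09.

S_2 ≈ 0.000284062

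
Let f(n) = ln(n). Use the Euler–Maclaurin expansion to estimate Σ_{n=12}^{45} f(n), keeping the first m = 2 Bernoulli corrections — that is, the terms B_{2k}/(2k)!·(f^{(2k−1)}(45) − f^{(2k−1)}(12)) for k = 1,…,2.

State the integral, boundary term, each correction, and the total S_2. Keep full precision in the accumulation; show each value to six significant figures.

S_2 ≈ 111.622

The integral term ∫_12^45 ln(x) dx = 108.481.
½[f(12) + f(45)] = ½[2.48491 + 3.80666] = 3.14578.
So far: 111.627.
Order-1 term: 1/12 · (0.0222222 − 0.0833333) = -0.00509259.
Running total after k=1: 111.622.
Order-2 term: −1/720 · (2.19479e-05 − 0.00115741) = 1.57703e-06.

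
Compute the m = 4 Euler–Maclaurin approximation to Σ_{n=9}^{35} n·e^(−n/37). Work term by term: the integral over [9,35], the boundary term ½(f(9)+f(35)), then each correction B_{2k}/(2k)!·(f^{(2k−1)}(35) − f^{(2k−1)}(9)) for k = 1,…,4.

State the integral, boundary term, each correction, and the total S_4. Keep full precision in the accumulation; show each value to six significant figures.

S_4 ≈ 310.318

Integral: ∫_9^35 x·e^(−x/37) dx = 300.042.
Endpoint term: (f(9) + f(35))/2 = (7.05673 + 13.5909)/2 = 10.3238.
So far: 310.366.
k=1: B_{2}/(2)! × [f^{(1)}(35) − f^{(1)}(9)] = 1/12 × (0.0209898 − 0.593358) = -0.0476974.
After k=1: 310.318.
k=2: B_{4}/(4)! × [f^{(3)}(35) − f^{(3)}(9)] = −1/720 × (0.000582625 − 0.00157890) = 1.38372e-06.
After k=2: 310.318.
k=3: B_{6}/(6)! × [f^{(5)}(35) − f^{(5)}(9)] = 1/30240 × (8.39970e-07 − 1.99005e-06) = -3.80319e-11.
After k=3: 310.318.
k=4: B_{8}/(8)! × [f^{(7)}(35) − f^{(7)}(9)] = −1/1209600 × (9.16256e-10 − 2.06485e-09) = 9.49566e-16.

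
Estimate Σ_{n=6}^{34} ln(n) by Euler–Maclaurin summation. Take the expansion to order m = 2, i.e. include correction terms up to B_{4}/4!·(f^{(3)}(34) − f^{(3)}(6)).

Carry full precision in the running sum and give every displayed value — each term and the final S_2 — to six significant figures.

S_2 ≈ 83.7933

Integral: ∫_6^34 ln(x) dx = 81.1457.
½[f(6) + f(34)] = ½[1.79176 + 3.52636] = 2.65906.
Integral + boundary = 83.8048.
k=1: B_{2}/(2)! × [f^{(1)}(34) − f^{(1)}(6)] = 1/12 × (0.0294118 − 0.166667) = -0.0114379.
After k=1: 83.7933.
k=2: B_{4}/(4)! × [f^{(3)}(34) − f^{(3)}(6)] = −1/720 × (5.08854e-05 − 0.00925926) = 1.27894e-05.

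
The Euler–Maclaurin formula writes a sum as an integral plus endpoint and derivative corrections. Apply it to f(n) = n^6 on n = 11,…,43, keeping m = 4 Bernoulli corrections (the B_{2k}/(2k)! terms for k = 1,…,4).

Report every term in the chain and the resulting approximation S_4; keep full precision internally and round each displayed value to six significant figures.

S_4 ≈ 4.20634e+10

The integral term ∫_11^43 x^6 dx = 3.88284e+10.
Boundary: ½(f(11) + f(43)) = ½(1.77156e+06 + 6.32136e+09) = 3.16157e+09.
Running total after boundary: 4.19900e+10.
k=1: B_{2}/(2)! × [f^{(1)}(43) − f^{(1)}(11)] = 1/12 × (8.82051e+08 − 966306) = 7.34237e+07.
Partial sum through k=1: 4.20634e+10.
k=2: B_{4}/(4)! × [f^{(3)}(43) − f^{(3)}(11)] = −1/720 × (9.54084e+06 − 159720) = -13029.3.
Partial sum through k=2: 4.20634e+10.
k=3: B_{6}/(6)! × [f^{(5)}(43) − f^{(5)}(11)] = 1/30240 × (30960.0 − 7920.00) = 0.761905.
Partial sum through k=3: 4.20634e+10.
k=4: B_{8}/(8)! × [f^{(7)}(43) − f^{(7)}(11)] = −1/1209600 × (0.00000 − 0.00000) = 0.00000.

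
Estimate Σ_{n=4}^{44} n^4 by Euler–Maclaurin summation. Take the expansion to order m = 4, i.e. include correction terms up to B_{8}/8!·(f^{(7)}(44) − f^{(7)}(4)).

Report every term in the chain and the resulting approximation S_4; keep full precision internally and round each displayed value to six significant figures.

S_4 ≈ 3.48856e+07

Integral: ∫_4^44 x^4 dx = 3.29830e+07.
½[f(4) + f(44)] = ½[256.000 + 3.74810e+06] = 1.87418e+06.
Integral + boundary = 3.48572e+07.
Order-1 term: 1/12 · (340736 − 256.000) = 28373.3.
After k=1: 3.48856e+07.
Order-2 term: −1/720 · (1056.00 − 96.0000) = -1.33333.
After k=2: 3.48856e+07.
Order-3 term: 1/30240 · (0.00000 − 0.00000) = 0.00000.
After k=3: 3.48856e+07.
Order-4 term: −1/1209600 · (0.00000 − 0.00000) = 0.00000.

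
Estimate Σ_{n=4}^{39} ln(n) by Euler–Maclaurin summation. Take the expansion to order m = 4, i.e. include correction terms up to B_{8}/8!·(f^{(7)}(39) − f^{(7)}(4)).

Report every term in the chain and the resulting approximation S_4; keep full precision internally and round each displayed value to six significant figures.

S_4 ≈ 104.840

∫_4^39 ln(x) dx evaluates to 102.334.
Boundary: ½(f(4) + f(39)) = ½(1.38629 + 3.66356) = 2.52493.
Integral + boundary = 104.859.
k=1: B_{2}/(2)! × [f^{(1)}(39) − f^{(1)}(4)] = 1/12 × (0.0256410 − 0.250000) = -0.0186966.
Running total after k=1: 104.840.
k=2: B_{4}/(4)! × [f^{(3)}(39) − f^{(3)}(4)] = −1/720 × (3.37160e-05 − 0.0312500) = 4.33559e-05.
Running total after k=2: 104.840.
k=3: B_{6}/(6)! × [f^{(5)}(39) − f^{(5)}(4)] = 1/30240 × (2.66004e-07 − 0.0234375) = -7.75041e-07.
Running total after k=3: 104.840.
k=4: B_{8}/(8)! × [f^{(7)}(39) − f^{(7)}(4)] = −1/1209600 × (5.24663e-09 − 0.0439453) = 3.63304e-08.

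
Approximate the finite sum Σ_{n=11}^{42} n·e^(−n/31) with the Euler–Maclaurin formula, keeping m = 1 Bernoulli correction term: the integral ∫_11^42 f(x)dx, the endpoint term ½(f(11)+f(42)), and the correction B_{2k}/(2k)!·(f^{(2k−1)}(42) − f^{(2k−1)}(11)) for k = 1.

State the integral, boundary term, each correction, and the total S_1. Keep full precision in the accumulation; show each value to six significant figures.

∫_11^42 x·e^(−x/31) dx evaluates to 329.246.
Endpoint term: (f(11) + f(42))/2 = (7.71415 + 10.8355)/2 = 9.27484.
So far: 338.521.
Order-1 term: 1/12 · (-0.0915444 − 0.452443) = -0.0453323.

S_1 ≈ 338.476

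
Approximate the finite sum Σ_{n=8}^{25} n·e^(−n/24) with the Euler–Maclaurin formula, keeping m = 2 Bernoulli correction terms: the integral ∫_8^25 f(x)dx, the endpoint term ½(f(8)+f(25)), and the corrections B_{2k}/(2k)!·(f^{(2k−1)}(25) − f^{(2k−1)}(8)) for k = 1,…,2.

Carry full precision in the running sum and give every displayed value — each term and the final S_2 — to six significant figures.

S_2 ≈ 142.561

The integral term ∫_8^25 x·e^(−x/24) dx = 135.326.
Boundary: ½(f(8) + f(25)) = ½(5.73225 + 8.82165) = 7.27695.
Running total after boundary: 142.602.
Correction k=1: B_{2}/2! · (f^{(1)}(25) − f^{(1)}(8)) = 1/12 · (-0.0147028 − 0.477688) = -0.0410325.
Running total after k=1: 142.561.
Correction k=2: B_{4}/4! · (f^{(3)}(25) − f^{(3)}(8)) = −1/720 · (0.00119970 − 0.00331727) = 2.94107e-06.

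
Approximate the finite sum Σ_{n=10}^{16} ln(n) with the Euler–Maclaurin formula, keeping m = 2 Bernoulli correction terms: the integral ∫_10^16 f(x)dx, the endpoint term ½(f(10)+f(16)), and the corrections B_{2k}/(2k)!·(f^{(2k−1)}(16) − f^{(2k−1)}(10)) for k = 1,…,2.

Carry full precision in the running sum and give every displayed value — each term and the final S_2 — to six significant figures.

S_2 ≈ 17.8700

∫_10^16 ln(x) dx evaluates to 15.3356.
½[f(10) + f(16)] = ½[2.30259 + 2.77259] = 2.53759.
Running total after boundary: 17.8732.
Order-1 term: 1/12 · (0.0625000 − 0.100000) = -0.00312500.
Running total after k=1: 17.8700.
Order-2 term: −1/720 · (0.000488281 − 0.00200000) = 2.09961e-06.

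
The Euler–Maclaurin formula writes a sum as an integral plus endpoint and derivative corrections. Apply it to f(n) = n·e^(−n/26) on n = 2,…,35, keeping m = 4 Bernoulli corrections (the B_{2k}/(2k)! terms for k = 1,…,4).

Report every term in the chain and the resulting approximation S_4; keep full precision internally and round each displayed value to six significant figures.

S_4 ≈ 266.762

∫_2^35 x·e^(−x/26) dx evaluates to 261.360.
Boundary: ½(f(2) + f(35)) = ½(1.85192 + 9.10837) = 5.48015.
So far: 266.840.
Order-1 term: 1/12 · (-0.0900828 − 0.854733) = -0.0787347.
After k=1: 266.762.
Order-2 term: −1/720 · (0.000636680 − 0.00400393) = 4.67673e-06.
After k=2: 266.762.
Order-3 term: 1/30240 · (2.08080e-06 − 9.97553e-06) = -2.61069e-10.
After k=3: 266.762.
Order-4 term: −1/1209600 · (4.76296e-09 − 2.07516e-08) = 1.32181e-14.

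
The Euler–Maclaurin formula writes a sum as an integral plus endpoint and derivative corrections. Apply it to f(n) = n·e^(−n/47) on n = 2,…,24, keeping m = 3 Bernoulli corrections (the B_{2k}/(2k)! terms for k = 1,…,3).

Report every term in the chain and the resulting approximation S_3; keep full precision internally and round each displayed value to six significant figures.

∫_2^24 x·e^(−x/47) dx evaluates to 204.481.
½[f(2) + f(24)] = ½[1.91668 + 14.4027] = 8.15969.
Integral + boundary = 212.640.
Order-1 term: 1/12 · (0.293672 − 0.917559) = -0.0519906.
Partial sum through k=1: 212.588.
Order-2 term: −1/720 · (0.000676277 − 0.00128304) = 8.42727e-07.
Partial sum through k=2: 212.588.
Order-3 term: 1/30240 · (5.52110e-07 − 9.73612e-07) = -1.39386e-11.

S_3 ≈ 212.588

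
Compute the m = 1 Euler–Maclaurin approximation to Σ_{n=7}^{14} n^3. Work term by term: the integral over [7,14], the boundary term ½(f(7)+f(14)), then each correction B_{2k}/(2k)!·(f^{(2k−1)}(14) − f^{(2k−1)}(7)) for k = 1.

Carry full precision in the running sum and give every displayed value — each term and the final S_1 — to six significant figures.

S_1 ≈ 10584.0

Integral: ∫_7^14 x^3 dx = 9003.75.
½[f(7) + f(14)] = ½[343.000 + 2744.00] = 1543.50.
Running total after boundary: 10547.2.
Correction k=1: B_{2}/2! · (f^{(1)}(14) − f^{(1)}(7)) = 1/12 · (588.000 − 147.000) = 36.7500.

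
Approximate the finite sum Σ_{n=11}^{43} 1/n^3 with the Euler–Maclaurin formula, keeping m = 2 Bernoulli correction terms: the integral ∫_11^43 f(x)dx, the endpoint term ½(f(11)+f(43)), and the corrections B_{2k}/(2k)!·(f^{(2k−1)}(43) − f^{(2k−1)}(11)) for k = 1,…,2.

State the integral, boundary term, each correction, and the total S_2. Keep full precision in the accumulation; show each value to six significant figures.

S_2 ≈ 0.00426072

∫_11^43 1/x^3 dx evaluates to 0.00386181.
½[f(11) + f(43)] = ½[0.000751315 + 1.25775e-05] = 0.000381946.
So far: 0.00424376.
k=1: B_{2}/(2)! × [f^{(1)}(43) − f^{(1)}(11)] = 1/12 × (-8.77501e-07 − (-0.000204904)) = 1.70022e-05.
Running total after k=1: 0.00426076.
k=2: B_{4}/(4)! × [f^{(3)}(43) − f^{(3)}(11)] = −1/720 × (-9.49162e-09 − (-3.38684e-05)) = -4.70263e-08.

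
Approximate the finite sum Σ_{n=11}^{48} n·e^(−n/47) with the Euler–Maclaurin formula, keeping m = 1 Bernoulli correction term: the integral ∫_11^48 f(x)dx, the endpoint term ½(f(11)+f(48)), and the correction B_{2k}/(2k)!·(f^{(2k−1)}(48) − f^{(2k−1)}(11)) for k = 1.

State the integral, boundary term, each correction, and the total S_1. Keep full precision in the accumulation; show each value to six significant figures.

∫_11^48 x·e^(−x/47) dx evaluates to 549.158.
½[f(11) + f(48)] = ½[8.70461 + 17.2865] = 12.9955.
Running total after boundary: 562.154.
Correction k=1: B_{2}/2! · (f^{(1)}(48) − f^{(1)}(11)) = 1/12 · (-0.00766244 − 0.606124) = -0.0511488.

S_1 ≈ 562.103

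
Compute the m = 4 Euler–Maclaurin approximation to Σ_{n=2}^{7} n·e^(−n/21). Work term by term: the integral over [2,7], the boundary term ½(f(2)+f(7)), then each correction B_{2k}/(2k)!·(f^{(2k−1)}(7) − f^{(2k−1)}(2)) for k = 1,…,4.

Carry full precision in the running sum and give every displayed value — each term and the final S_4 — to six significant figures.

S_4 ≈ 21.1904

Integral: ∫_2^7 x·e^(−x/21) dx = 17.8022.
Boundary: ½(f(2) + f(7)) = ½(1.81831 + 5.01572) = 3.41702.
Running total after boundary: 21.2192.
Correction k=1: B_{2}/2! · (f^{(1)}(7) − f^{(1)}(2)) = 1/12 · (0.477688 − 0.822570) = -0.0287402.
After k=1: 21.1904.
Correction k=2: B_{4}/4! · (f^{(3)}(7) − f^{(3)}(2)) = −1/720 · (0.00433277 − 0.00598840) = 2.29949e-06.
After k=2: 21.1904.
Correction k=3: B_{6}/6! · (f^{(5)}(7) − f^{(5)}(2)) = 1/30240 · (1.71935e-05 − 2.29287e-05) = -1.89655e-10.
After k=3: 21.1904.
Correction k=4: B_{8}/8! · (f^{(7)}(7) − f^{(7)}(2)) = −1/1209600 · (5.56965e-08 − 7.31933e-08) = 1.44650e-14.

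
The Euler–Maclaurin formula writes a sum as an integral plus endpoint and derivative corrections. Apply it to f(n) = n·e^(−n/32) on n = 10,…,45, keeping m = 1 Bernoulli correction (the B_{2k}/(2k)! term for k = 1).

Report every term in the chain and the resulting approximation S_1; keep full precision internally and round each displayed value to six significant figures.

S_1 ≈ 388.584

Integral: ∫_10^45 x·e^(−x/32) dx = 379.462.
Boundary: ½(f(10) + f(45)) = ½(7.31616 + 11.0277) = 9.17194.
So far: 388.634.
Correction k=1: B_{2}/2! · (f^{(1)}(45) − f^{(1)}(10)) = 1/12 · (-0.0995558 − 0.502986) = -0.0502118.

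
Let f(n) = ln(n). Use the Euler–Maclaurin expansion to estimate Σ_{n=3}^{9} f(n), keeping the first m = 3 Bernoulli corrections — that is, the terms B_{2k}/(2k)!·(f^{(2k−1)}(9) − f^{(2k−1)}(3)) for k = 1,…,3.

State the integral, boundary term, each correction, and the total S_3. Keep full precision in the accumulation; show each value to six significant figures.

∫_3^9 ln(x) dx evaluates to 10.4792.
½[f(3) + f(9)] = ½[1.09861 + 2.19722] = 1.64792.
So far: 12.1271.
Correction k=1: B_{2}/2! · (f^{(1)}(9) − f^{(1)}(3)) = 1/12 · (0.111111 − 0.333333) = -0.0185185.
After k=1: 12.1086.
Correction k=2: B_{4}/4! · (f^{(3)}(9) − f^{(3)}(3)) = −1/720 · (0.00274348 − 0.0740741) = 9.90703e-05.
After k=2: 12.1087.
Correction k=3: B_{6}/6! · (f^{(5)}(9) − f^{(5)}(3)) = 1/30240 · (0.000406442 − 0.0987654) = -3.25261e-06.

S_3 ≈ 12.1087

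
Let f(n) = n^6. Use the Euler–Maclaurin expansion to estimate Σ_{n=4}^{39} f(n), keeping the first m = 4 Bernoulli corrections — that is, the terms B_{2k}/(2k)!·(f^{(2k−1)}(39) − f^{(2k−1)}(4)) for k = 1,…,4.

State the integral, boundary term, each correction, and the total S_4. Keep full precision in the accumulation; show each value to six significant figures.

Integral: ∫_4^39 x^6 dx = 1.96044e+10.
½[f(4) + f(39)] = ½[4096.00 + 3.51874e+09] = 1.75937e+09.
Integral + boundary = 2.13638e+10.
Correction k=1: B_{2}/2! · (f^{(1)}(39) − f^{(1)}(4)) = 1/12 · (5.41345e+08 − 6144.00) = 4.51116e+07.
After k=1: 2.14089e+10.
Correction k=2: B_{4}/4! · (f^{(3)}(39) − f^{(3)}(4)) = −1/720 · (7.11828e+06 − 7680.00) = -9875.83.
After k=2: 2.14089e+10.
Correction k=3: B_{6}/6! · (f^{(5)}(39) − f^{(5)}(4)) = 1/30240 · (28080.0 − 2880.00) = 0.833333.
After k=3: 2.14089e+10.
Correction k=4: B_{8}/8! · (f^{(7)}(39) − f^{(7)}(4)) = −1/1209600 · (0.00000 − 0.00000) = 0.00000.

S_4 ≈ 2.14089e+10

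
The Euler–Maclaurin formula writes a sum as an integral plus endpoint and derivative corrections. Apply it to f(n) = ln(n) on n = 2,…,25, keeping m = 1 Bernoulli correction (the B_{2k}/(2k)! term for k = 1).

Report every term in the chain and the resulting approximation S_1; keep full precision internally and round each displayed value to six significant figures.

Integral: ∫_2^25 ln(x) dx = 56.0856.
Boundary: ½(f(2) + f(25)) = ½(0.693147 + 3.21888) = 1.95601.
Integral + boundary = 58.0416.
Order-1 term: 1/12 · (0.0400000 − 0.500000) = -0.0383333.

S_1 ≈ 58.0033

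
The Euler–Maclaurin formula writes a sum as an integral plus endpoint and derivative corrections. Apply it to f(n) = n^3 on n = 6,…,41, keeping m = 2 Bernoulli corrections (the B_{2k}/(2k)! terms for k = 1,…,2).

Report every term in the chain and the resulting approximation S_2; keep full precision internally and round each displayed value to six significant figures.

S_2 ≈ 741096

∫_6^41 x^3 dx evaluates to 706116.
Endpoint term: (f(6) + f(41))/2 = (216.000 + 68921.0)/2 = 34568.5.
So far: 740685.
Order-1 term: 1/12 · (5043.00 − 108.000) = 411.250.
After k=1: 741096.
Order-2 term: −1/720 · (6.00000 − 6.00000) = 0.00000.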